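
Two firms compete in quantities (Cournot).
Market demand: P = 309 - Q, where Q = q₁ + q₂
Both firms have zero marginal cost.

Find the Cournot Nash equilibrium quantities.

q₁* = q₂* = 103.0; P* = 103.0

Work:
Profit: π_i = P·q_i = (a - q_i - q_j)·q_i
FOC: ∂π_i/∂q_i = a - 2q_i - q_j = 0
Reaction function: q_i = (309 - q_j)/2
Symmetry: q* = 309/3 = 103.0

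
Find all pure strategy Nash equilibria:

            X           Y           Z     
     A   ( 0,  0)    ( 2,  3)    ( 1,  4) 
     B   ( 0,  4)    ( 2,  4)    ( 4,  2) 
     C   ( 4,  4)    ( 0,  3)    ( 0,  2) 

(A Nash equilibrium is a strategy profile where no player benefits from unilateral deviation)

Nash equilibrium: (B, Y), (C, X)

Work:
Best responses:
  P1 vs X: payoffs [0, 0, 4] → best response C (payoff 4)
  P1 vs Y: payoffs [2, 2, 0] → best response A/B (payoff 2)
  P1 vs Z: payoffs [1, 4, 0] → best response B (payoff 4)
  P2 vs A: payoffs [0, 3, 4] → best response Z (payoff 4)
  P2 vs B: payoffs [4, 4, 2] → best response X/Y (payoff 4)
  P2 vs C: payoffs [4, 3, 2] → best response X (payoff 4)
Mutual best responses: (B,Y), (C,X) → Nash equilibria.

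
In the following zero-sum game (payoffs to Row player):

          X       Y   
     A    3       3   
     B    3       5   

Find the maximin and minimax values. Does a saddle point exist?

Maximin = 3, Minimax = 3, Saddle: True

Work:
Row minimums: [3, 3] → maximin = 3
Column maximums: [3, 5] → minimax = 3
Saddle point exists! Game value = 3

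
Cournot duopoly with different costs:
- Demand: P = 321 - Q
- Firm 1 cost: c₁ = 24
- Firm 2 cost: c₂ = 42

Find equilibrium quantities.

q₁* = 105.0, q₂* = 87.0

Work:
Reaction: q₁ = (321 - 24 - q₂)/2
Reaction: q₂ = (321 - 42 - q₁)/2
Solve simultaneously:
q₁* = (321 - 2×24 + 42)/3 = 105.0
q₂* = (321 - 2×42 + 24)/3 = 87.0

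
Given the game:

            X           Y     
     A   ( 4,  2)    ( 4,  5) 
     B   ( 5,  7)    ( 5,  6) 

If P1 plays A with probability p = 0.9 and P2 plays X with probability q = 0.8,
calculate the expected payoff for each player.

E[P1] = 4.1, E[P2] = 3.02

Work:
E[P1] = p·q·π₁(A,X) + p·(1-q)·π₁(A,Y) + (1-p)·q·π₁(B,X) + (1-p)·(1-q)·π₁(B,Y)
= 0.9·0.8·4 + 0.9·0.2·4 + 0.1·0.8·5 + 0.1·0.2·5
= 4.1

E[P2] = 3.02 (similar calculation)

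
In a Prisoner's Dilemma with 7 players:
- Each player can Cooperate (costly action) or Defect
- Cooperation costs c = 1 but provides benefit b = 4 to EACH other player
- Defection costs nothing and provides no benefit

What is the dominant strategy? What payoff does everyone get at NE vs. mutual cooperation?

Dominant: Defect; NE payoff = 0; Coop payoff = 23

Work:
Defect dominates (saves cost c = 1, benefit to others is external)
NE: All defect → everyone gets 0
If all cooperate: each receives (6)×4 - 1 = 23
Social dilemma: 23 > 0 but NE gives 0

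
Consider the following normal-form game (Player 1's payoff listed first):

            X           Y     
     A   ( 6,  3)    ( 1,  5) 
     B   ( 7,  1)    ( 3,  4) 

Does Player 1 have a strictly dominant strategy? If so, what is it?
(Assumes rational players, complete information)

Yes, Player 1's strictly dominant strategy is B

Work:
A strategy strictly dominates another if it gives a strictly higher payoff against every opponent action. Compare each pair of P1's strategies column-by-column:
  A vs B: [6 vs 7, 1 vs 3] → A does not strictly dominate B (column X: 6 ≤ 7)
  B vs A: [7 vs 6, 3 vs 1] → B strictly dominates A
B strictly dominates every other strategy → strictly dominant.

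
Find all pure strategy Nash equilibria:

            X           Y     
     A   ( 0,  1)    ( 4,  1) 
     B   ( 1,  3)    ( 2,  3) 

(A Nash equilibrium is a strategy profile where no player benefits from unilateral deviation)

Nash equilibrium: (A, Y), (B, X)

Work:
Best responses:
  P1 vs X: payoffs [0, 1] → best response B (payoff 1)
  P1 vs Y: payoffs [4, 2] → best response A (payoff 4)
  P2 vs A: payoffs [1, 1] → best response X/Y (payoff 1)
  P2 vs B: payoffs [3, 3] → best response X/Y (payoff 3)
Mutual best responses: (A,Y), (B,X) → Nash equilibria.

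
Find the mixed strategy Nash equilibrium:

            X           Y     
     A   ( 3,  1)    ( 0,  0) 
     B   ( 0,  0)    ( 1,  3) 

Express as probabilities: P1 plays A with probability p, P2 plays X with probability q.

p = 0.75, q = 0.25

Work:
Find probabilities that make opponent indifferent:
P2 chooses q to make P1 indifferent between A and B
P1 chooses p to make P2 indifferent between X and Y
Mixed NE: P1 plays (A: 0.75, B: 0.25), P2 plays (X: 0.25, Y: 0.75)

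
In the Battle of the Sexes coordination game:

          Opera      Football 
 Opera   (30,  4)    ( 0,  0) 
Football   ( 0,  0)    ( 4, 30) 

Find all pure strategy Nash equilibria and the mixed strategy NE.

Pure NE: (Opera, Opera) and (Football, Football); Mixed NE: p = 0.8824, q = 0.1176

Work:
Check pure NE:
(Opera, Opera): (30, 4) - no unilateral deviation beneficial
(Football, Football): (4, 30) - no unilateral deviation beneficial
Mixed NE: P1 plays Opera with p = 0.8824, P2 plays Opera with q = 0.1176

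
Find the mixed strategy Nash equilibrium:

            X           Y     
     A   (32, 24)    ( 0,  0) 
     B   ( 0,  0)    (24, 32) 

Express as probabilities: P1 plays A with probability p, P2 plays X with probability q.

p = 0.5714, q = 0.4286

Work:
Find probabilities that make opponent indifferent:
P2 chooses q to make P1 indifferent between A and B
P1 chooses p to make P2 indifferent between X and Y
Mixed NE: P1 plays (A: 0.5714, B: 0.4286), P2 plays (X: 0.4286, Y: 0.5714)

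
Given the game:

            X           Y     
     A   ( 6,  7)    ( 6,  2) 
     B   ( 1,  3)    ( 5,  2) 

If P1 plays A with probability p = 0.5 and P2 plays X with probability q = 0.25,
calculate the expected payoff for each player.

E[P1] = 5.0, E[P2] = 2.75

Work:
E[P1] = p·q·π₁(A,X) + p·(1-q)·π₁(A,Y) + (1-p)·q·π₁(B,X) + (1-p)·(1-q)·π₁(B,Y)
= 0.5·0.25·6 + 0.5·0.75·6 + 0.5·0.25·1 + 0.5·0.75·5
= 5.0

E[P2] = 2.75 (similar calculation)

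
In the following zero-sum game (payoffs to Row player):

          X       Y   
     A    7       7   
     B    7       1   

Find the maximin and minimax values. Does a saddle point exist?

Maximin = 7, Minimax = 7, Saddle: True

Work:
Row minimums: [7, 1] → maximin = 7
Column maximums: [7, 7] → minimax = 7
Saddle point exists! Game value = 7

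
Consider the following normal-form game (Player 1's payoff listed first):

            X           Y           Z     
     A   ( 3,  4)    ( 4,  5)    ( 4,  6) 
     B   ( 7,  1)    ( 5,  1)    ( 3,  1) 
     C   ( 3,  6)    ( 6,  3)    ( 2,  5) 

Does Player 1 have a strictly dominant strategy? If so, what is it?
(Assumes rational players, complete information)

No strictly dominant strategy exists for Player 1

Work:
A strategy strictly dominates another if it gives a strictly higher payoff against every opponent action. Compare each pair of P1's strategies column-by-column:
  A vs B: [3 vs 7, 4 vs 5, 4 vs 3] → A does not strictly dominate B (column X: 3 ≤ 7)
  A vs C: [3 vs 3, 4 vs 6, 4 vs 2] → A does not strictly dominate C (column X: 3 ≤ 3)
  B vs A: [7 vs 3, 5 vs 4, 3 vs 4] → B does not strictly dominate A (column Z: 3 ≤ 4)
  B vs C: [7 vs 3, 5 vs 6, 3 vs 2] → B does not strictly dominate C (column Y: 5 ≤ 6)
  C vs A: [3 vs 3, 6 vs 4, 2 vs 4] → C does not strictly dominate A (column X: 3 ≤ 3)
  C vs B: [3 vs 7, 6 vs 5, 2 vs 3] → C does not strictly dominate B (column X: 3 ≤ 7)
No single strategy strictly dominates all others → no strictly dominant strategy.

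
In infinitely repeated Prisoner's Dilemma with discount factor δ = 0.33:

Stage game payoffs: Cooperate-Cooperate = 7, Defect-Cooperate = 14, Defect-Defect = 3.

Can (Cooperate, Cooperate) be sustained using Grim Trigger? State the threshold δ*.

δ* = 0.6364; since δ = 0.33 < 0.6364, cooperation cannot be sustained

Work:
For Grim Trigger:
Cooperate forever: 7/(1-δ)
Defect then punished: 14 + 3·δ/(1-δ)
Need: 7/(1-δ) ≥ 14 + 3·δ/(1-δ)
Solving: δ ≥ (T-R)/(T-P) = (14-7)/(14-3) = 0.6364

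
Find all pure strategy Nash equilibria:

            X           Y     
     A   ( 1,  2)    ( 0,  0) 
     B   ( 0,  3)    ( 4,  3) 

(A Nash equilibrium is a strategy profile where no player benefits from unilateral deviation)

Nash equilibrium: (A, X), (B, Y)

Work:
Best responses:
  P1 vs X: payoffs [1, 0] → best response A (payoff 1)
  P1 vs Y: payoffs [0, 4] → best response B (payoff 4)
  P2 vs A: payoffs [2, 0] → best response X (payoff 2)
  P2 vs B: payoffs [3, 3] → best response X/Y (payoff 3)
Mutual best responses: (A,X), (B,Y) → Nash equilibria.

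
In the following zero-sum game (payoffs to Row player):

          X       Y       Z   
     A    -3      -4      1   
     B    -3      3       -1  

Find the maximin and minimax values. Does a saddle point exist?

Maximin = -3, Minimax = -3, Saddle: True

Work:
Row minimums: [-4, -3] → maximin = -3
Column maximums: [-3, 3, 1] → minimax = -3
Saddle point exists! Game value = -3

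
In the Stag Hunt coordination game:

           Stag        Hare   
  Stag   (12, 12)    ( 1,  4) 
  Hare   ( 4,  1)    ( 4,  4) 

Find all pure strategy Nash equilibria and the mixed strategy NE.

Pure NE: (Stag, Stag) and (Hare, Hare); Mixed NE: p = 0.2727, q = 0.2727

Work:
Check pure NE:
(Stag, Stag): (12, 12) - no unilateral deviation beneficial
(Hare, Hare): (4, 4) - no unilateral deviation beneficial
Mixed NE: P1 plays Stag with p = 0.2727, P2 plays Stag with q = 0.2727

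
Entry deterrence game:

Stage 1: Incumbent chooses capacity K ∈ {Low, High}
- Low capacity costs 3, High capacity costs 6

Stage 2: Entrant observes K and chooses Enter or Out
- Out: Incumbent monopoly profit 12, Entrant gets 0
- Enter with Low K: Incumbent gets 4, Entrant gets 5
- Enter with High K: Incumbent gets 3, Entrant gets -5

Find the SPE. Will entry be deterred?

SPE: (High, Enter|Low, Out|High); Entry deterred. Incumbent net profit = 6

Work:
After Low K: Entrant enters (5 > 0)
After High K: Entrant stays out (-5 < 0)
Incumbent: Low → 4−3=1, High → 12−6=6
Incumbent chooses High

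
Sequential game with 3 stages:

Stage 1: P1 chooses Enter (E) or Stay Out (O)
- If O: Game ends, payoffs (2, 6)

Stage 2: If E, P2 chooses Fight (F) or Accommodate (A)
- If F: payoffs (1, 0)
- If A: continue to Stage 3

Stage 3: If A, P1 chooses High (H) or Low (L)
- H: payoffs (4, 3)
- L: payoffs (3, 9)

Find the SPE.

SPE: (E, A, H); Outcome (4, 3)

Work:
Stage 3: P1 chooses H (4 vs 3)
Stage 2: P2: F->0, A->3 (anticipating H). Choose A
Stage 1: P1: O->2, E->4 (anticipating A, H). Choose E
SPE path: E -> A -> H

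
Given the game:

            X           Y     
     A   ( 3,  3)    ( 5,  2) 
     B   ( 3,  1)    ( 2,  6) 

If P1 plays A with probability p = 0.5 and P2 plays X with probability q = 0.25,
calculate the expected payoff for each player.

E[P1] = 3.375, E[P2] = 3.5

Work:
E[P1] = p·q·π₁(A,X) + p·(1-q)·π₁(A,Y) + (1-p)·q·π₁(B,X) + (1-p)·(1-q)·π₁(B,Y)
= 0.5·0.25·3 + 0.5·0.75·5 + 0.5·0.25·3 + 0.5·0.75·2
= 3.375

E[P2] = 3.5 (similar calculation)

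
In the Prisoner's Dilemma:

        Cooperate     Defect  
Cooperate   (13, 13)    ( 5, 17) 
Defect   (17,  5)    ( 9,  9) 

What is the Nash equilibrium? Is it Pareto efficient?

(Defect, Defect) is NE; not Pareto efficient

Work:
Defect dominates Cooperate for both players:
If P2 cooperates: Defect (17) > Cooperate (13)
If P2 defects: Defect (9) > Cooperate (5)
NE: (Defect, Defect) with payoff (9, 9)
But (Cooperate, Cooperate) = (13, 13) Pareto dominates (9, 9)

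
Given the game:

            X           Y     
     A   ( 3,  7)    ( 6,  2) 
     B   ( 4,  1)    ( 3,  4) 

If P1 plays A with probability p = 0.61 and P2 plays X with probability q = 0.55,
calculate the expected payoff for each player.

E[P1] = 4.038, E[P2] = 3.814

Work:
E[P1] = p·q·π₁(A,X) + p·(1-q)·π₁(A,Y) + (1-p)·q·π₁(B,X) + (1-p)·(1-q)·π₁(B,Y)
= 0.61·0.55·3 + 0.61·0.45·6 + 0.39·0.55·4 + 0.39·0.45·3
= 4.038

E[P2] = 3.814 (similar calculation)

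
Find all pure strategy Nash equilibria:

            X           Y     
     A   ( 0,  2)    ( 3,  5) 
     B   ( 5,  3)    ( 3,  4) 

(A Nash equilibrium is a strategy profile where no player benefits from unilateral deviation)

Nash equilibrium: (A, Y), (B, Y)

Work:
Best responses:
  P1 vs X: payoffs [0, 5] → best response B (payoff 5)
  P1 vs Y: payoffs [3, 3] → best response A/B (payoff 3)
  P2 vs A: payoffs [2, 5] → best response Y (payoff 5)
  P2 vs B: payoffs [3, 4] → best response Y (payoff 4)
Mutual best responses: (A,Y), (B,Y) → Nash equilibria.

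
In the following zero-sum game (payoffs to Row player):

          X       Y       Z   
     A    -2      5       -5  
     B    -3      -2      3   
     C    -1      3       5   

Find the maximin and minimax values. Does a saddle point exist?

Maximin = -1, Minimax = -1, Saddle: True

Work:
Row minimums: [-5, -3, -1] → maximin = -1
Column maximums: [-1, 5, 5] → minimax = -1
Saddle point exists! Game value = -1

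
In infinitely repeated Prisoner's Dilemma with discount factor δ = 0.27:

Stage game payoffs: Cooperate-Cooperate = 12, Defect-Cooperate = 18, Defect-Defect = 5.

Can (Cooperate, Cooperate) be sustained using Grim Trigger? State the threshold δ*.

δ* = 0.4615; since δ = 0.27 < 0.4615, cooperation cannot be sustained

Work:
For Grim Trigger:
Cooperate forever: 12/(1-δ)
Defect then punished: 18 + 5·δ/(1-δ)
Need: 12/(1-δ) ≥ 18 + 5·δ/(1-δ)
Solving: δ ≥ (T-R)/(T-P) = (18-12)/(18-5) = 0.4615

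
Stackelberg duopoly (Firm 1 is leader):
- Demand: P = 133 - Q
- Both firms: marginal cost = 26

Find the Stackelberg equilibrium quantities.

q₁* (leader) = 53.5, q₂* (follower) = 26.75

Work:
Follower's reaction: q₂ = (a - c - q₁)/2
Leader substitutes: π₁ = q₁·(a - q₁ - (a-c-q₁)/2 - c)
FOC: q₁* = (133 - 26)/2 = 53.50
Then: q₂* = (133 - 26 - 53.5)/2 = 26.75
Leader has first-mover advantage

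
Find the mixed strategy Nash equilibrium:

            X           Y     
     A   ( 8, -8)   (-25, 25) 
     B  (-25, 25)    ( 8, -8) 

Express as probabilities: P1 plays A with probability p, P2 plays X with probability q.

p = 0.5, q = 0.5

Work:
Find probabilities that make opponent indifferent:
P2 chooses q to make P1 indifferent between A and B
P1 chooses p to make P2 indifferent between X and Y
Mixed NE: P1 plays (A: 0.5, B: 0.5), P2 plays (X: 0.5, Y: 0.5)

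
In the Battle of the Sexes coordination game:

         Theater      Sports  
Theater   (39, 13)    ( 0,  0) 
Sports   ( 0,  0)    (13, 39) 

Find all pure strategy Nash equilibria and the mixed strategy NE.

Pure NE: (Theater, Theater) and (Sports, Sports); Mixed NE: p = 0.75, q = 0.25

Work:
Check pure NE:
(Theater, Theater): (39, 13) - no unilateral deviation beneficial
(Sports, Sports): (13, 39) - no unilateral deviation beneficial
Mixed NE: P1 plays Theater with p = 0.75, P2 plays Theater with q = 0.25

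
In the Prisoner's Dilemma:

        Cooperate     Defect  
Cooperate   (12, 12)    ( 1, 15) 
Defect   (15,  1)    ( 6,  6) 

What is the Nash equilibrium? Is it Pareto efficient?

(Defect, Defect) is NE; not Pareto efficient

Work:
Defect dominates Cooperate for both players:
If P2 cooperates: Defect (15) > Cooperate (12)
If P2 defects: Defect (6) > Cooperate (1)
NE: (Defect, Defect) with payoff (6, 6)
But (Cooperate, Cooperate) = (12, 12) Pareto dominates (6, 6)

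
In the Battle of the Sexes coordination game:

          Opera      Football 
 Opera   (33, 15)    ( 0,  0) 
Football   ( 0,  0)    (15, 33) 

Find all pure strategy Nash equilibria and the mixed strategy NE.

Pure NE: (Opera, Opera) and (Football, Football); Mixed NE: p = 0.6875, q = 0.3125

Work:
Check pure NE:
(Opera, Opera): (33, 15) - no unilateral deviation beneficial
(Football, Football): (15, 33) - no unilateral deviation beneficial
Mixed NE: P1 plays Opera with p = 0.6875, P2 plays Opera with q = 0.3125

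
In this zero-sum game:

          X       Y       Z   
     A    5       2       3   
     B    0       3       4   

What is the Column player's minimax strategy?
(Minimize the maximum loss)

Column should play Y, value = 3

Work:
Column player minimizes Row's maximum payoff:
Column X: max payoff to Row = 5
Column Y: max payoff to Row = 3
Column Z: max payoff to Row = 4
Minimum is 3, achieved by column Y.
Minimax strategy: Y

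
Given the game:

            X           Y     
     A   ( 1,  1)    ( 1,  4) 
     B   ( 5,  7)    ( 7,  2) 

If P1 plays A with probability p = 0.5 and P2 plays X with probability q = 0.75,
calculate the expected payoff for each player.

E[P1] = 3.25, E[P2] = 3.75

Work:
E[P1] = p·q·π₁(A,X) + p·(1-q)·π₁(A,Y) + (1-p)·q·π₁(B,X) + (1-p)·(1-q)·π₁(B,Y)
= 0.5·0.75·1 + 0.5·0.25·1 + 0.5·0.75·5 + 0.5·0.25·7
= 3.25

E[P2] = 3.75 (similar calculation)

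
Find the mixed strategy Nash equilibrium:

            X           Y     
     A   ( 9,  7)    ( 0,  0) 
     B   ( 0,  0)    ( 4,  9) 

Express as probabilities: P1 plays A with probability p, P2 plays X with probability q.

p = 0.5625, q = 0.3077

Work:
Find probabilities that make opponent indifferent:
P2 chooses q to make P1 indifferent between A and B
P1 chooses p to make P2 indifferent between X and Y
Mixed NE: P1 plays (A: 0.5625, B: 0.4375), P2 plays (X: 0.3077, Y: 0.6923)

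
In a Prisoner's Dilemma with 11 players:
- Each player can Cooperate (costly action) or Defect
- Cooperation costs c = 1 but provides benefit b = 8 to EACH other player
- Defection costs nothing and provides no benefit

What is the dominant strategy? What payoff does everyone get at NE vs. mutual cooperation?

Dominant: Defect; NE payoff = 0; Coop payoff = 79

Work:
Defect dominates (saves cost c = 1, benefit to others is external)
NE: All defect → everyone gets 0
If all cooperate: each receives (10)×8 - 1 = 79
Social dilemma: 79 > 0 but NE gives 0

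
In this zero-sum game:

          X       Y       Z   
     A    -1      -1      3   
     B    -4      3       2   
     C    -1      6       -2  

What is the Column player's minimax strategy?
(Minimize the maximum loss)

Column should play X, value = -1

Work:
Column player minimizes Row's maximum payoff:
Column X: max payoff to Row = -1
Column Y: max payoff to Row = 6
Column Z: max payoff to Row = 3
Minimum is -1, achieved by column X.
Minimax strategy: X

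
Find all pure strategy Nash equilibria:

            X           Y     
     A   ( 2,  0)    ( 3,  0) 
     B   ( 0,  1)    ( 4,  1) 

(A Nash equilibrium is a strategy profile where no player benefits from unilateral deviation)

Nash equilibrium: (A, X), (B, Y)

Work:
Best responses:
  P1 vs X: payoffs [2, 0] → best response A (payoff 2)
  P1 vs Y: payoffs [3, 4] → best response B (payoff 4)
  P2 vs A: payoffs [0, 0] → best response X/Y (payoff 0)
  P2 vs B: payoffs [1, 1] → best response X/Y (payoff 1)
Mutual best responses: (A,X), (B,Y) → Nash equilibria.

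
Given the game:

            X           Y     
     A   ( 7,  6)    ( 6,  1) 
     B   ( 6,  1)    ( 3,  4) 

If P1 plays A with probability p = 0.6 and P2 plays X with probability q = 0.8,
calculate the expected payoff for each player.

E[P1] = 6.24, E[P2] = 3.64

Work:
E[P1] = p·q·π₁(A,X) + p·(1-q)·π₁(A,Y) + (1-p)·q·π₁(B,X) + (1-p)·(1-q)·π₁(B,Y)
= 0.6·0.8·7 + 0.6·0.2·6 + 0.4·0.8·6 + 0.4·0.2·3
= 6.24

E[P2] = 3.64 (similar calculation)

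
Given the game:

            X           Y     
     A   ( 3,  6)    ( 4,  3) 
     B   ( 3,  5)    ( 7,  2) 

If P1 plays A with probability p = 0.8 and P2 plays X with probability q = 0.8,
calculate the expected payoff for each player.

E[P1] = 3.32, E[P2] = 5.2

Work:
E[P1] = p·q·π₁(A,X) + p·(1-q)·π₁(A,Y) + (1-p)·q·π₁(B,X) + (1-p)·(1-q)·π₁(B,Y)
= 0.8·0.8·3 + 0.8·0.2·4 + 0.2·0.8·3 + 0.2·0.2·7
= 3.32

E[P2] = 5.2 (similar calculation)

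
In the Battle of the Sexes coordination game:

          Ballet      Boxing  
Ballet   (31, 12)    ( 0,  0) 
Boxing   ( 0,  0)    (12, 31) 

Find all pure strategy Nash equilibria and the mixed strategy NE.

Pure NE: (Ballet, Ballet) and (Boxing, Boxing); Mixed NE: p = 0.7209, q = 0.2791

Work:
Check pure NE:
(Ballet, Ballet): (31, 12) - no unilateral deviation beneficial
(Boxing, Boxing): (12, 31) - no unilateral deviation beneficial
Mixed NE: P1 plays Ballet with p = 0.7209, P2 plays Ballet with q = 0.2791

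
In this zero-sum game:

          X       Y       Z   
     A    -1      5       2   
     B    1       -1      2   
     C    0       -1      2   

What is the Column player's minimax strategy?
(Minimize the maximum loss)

Column should play X, value = 1

Work:
Column player minimizes Row's maximum payoff:
Column X: max payoff to Row = 1
Column Y: max payoff to Row = 5
Column Z: max payoff to Row = 2
Minimum is 1, achieved by column X.
Minimax strategy: X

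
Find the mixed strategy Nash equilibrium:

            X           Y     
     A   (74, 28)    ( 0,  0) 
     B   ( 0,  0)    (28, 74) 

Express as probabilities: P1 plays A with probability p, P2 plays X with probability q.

p = 0.7255, q = 0.2745

Work:
Find probabilities that make opponent indifferent:
P2 chooses q to make P1 indifferent between A and B
P1 chooses p to make P2 indifferent between X and Y
Mixed NE: P1 plays (A: 0.7255, B: 0.2745), P2 plays (X: 0.2745, Y: 0.7255)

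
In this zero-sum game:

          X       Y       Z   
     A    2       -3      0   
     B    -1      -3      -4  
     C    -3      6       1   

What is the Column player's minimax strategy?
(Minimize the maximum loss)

Column should play Z, value = 1

Work:
Column player minimizes Row's maximum payoff:
Column X: max payoff to Row = 2
Column Y: max payoff to Row = 6
Column Z: max payoff to Row = 1
Minimum is 1, achieved by column Z.
Minimax strategy: Z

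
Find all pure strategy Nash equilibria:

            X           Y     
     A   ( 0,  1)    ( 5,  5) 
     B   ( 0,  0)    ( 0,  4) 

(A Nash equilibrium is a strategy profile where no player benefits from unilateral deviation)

Nash equilibrium: (A, Y)

Work:
Best responses:
  P1 vs X: payoffs [0, 0] → best response A/B (payoff 0)
  P1 vs Y: payoffs [5, 0] → best response A (payoff 5)
  P2 vs A: payoffs [1, 5] → best response Y (payoff 5)
  P2 vs B: payoffs [0, 4] → best response Y (payoff 4)
Mutual best responses: (A,Y) → Nash equilibria.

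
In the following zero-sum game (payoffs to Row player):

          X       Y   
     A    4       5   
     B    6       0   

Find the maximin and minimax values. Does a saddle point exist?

Maximin = 4, Minimax = 5, Saddle: False

Work:
Row minimums: [4, 0] → maximin = 4
Column maximums: [6, 5] → minimax = 5
No saddle point (maximin ≠ minimax). Mixed strategy needed.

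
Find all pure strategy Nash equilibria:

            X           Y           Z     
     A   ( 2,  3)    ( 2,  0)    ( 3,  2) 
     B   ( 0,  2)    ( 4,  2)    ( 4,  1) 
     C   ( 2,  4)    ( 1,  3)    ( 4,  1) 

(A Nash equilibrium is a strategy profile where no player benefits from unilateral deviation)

Nash equilibrium: (A, X), (B, Y), (C, X)

Work:
Best responses:
  P1 vs X: payoffs [2, 0, 2] → best response A/C (payoff 2)
  P1 vs Y: payoffs [2, 4, 1] → best response B (payoff 4)
  P1 vs Z: payoffs [3, 4, 4] → best response B/C (payoff 4)
  P2 vs A: payoffs [3, 0, 2] → best response X (payoff 3)
  P2 vs B: payoffs [2, 2, 1] → best response X/Y (payoff 2)
  P2 vs C: payoffs [4, 3, 1] → best response X (payoff 4)
Mutual best responses: (A,X), (B,Y), (C,X) → Nash equilibria.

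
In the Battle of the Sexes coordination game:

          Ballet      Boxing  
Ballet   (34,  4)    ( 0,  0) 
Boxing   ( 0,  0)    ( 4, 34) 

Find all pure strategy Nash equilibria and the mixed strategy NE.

Pure NE: (Ballet, Ballet) and (Boxing, Boxing); Mixed NE: p = 0.8947, q = 0.1053

Work:
Check pure NE:
(Ballet, Ballet): (34, 4) - no unilateral deviation beneficial
(Boxing, Boxing): (4, 34) - no unilateral deviation beneficial
Mixed NE: P1 plays Ballet with p = 0.8947, P2 plays Ballet with q = 0.1053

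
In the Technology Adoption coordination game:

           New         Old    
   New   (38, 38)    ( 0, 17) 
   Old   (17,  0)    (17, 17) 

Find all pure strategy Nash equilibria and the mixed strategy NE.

Pure NE: (New, New) and (Old, Old); Mixed NE: p = 0.4474, q = 0.4474

Work:
Check pure NE:
(New, New): (38, 38) - no unilateral deviation beneficial
(Old, Old): (17, 17) - no unilateral deviation beneficial
Mixed NE: P1 plays New with p = 0.4474, P2 plays New with q = 0.4474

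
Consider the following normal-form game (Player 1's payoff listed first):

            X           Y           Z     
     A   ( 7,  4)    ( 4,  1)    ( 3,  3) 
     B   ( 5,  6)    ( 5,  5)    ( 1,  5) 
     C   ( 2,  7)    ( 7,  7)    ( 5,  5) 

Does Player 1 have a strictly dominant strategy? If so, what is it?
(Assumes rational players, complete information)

No strictly dominant strategy exists for Player 1

Work:
A strategy strictly dominates another if it gives a strictly higher payoff against every opponent action. Compare each pair of P1's strategies column-by-column:
  A vs B: [7 vs 5, 4 vs 5, 3 vs 1] → A does not strictly dominate B (column Y: 4 ≤ 5)
  A vs C: [7 vs 2, 4 vs 7, 3 vs 5] → A does not strictly dominate C (column Y: 4 ≤ 7)
  B vs A: [5 vs 7, 5 vs 4, 1 vs 3] → B does not strictly dominate A (column X: 5 ≤ 7)
  B vs C: [5 vs 2, 5 vs 7, 1 vs 5] → B does not strictly dominate C (column Y: 5 ≤ 7)
  C vs A: [2 vs 7, 7 vs 4, 5 vs 3] → C does not strictly dominate A (column X: 2 ≤ 7)
  C vs B: [2 vs 5, 7 vs 5, 5 vs 1] → C does not strictly dominate B (column X: 2 ≤ 5)
No single strategy strictly dominates all others → no strictly dominant strategy.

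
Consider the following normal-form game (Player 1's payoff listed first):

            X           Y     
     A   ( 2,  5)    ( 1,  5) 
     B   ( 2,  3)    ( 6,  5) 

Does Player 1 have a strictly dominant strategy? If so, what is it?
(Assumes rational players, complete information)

No strictly dominant strategy exists for Player 1

Work:
A strategy strictly dominates another if it gives a strictly higher payoff against every opponent action. Compare each pair of P1's strategies column-by-column:
  A vs B: [2 vs 2, 1 vs 6] → A does not strictly dominate B (column X: 2 ≤ 2)
  B vs A: [2 vs 2, 6 vs 1] → B does not strictly dominate A (column X: 2 ≤ 2)
No single strategy strictly dominates all others → no strictly dominant strategy.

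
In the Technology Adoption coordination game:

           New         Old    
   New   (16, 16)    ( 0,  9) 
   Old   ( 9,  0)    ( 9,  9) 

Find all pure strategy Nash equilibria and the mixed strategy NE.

Pure NE: (New, New) and (Old, Old); Mixed NE: p = 0.5625, q = 0.5625

Work:
Check pure NE:
(New, New): (16, 16) - no unilateral deviation beneficial
(Old, Old): (9, 9) - no unilateral deviation beneficial
Mixed NE: P1 plays New with p = 0.5625, P2 plays New with q = 0.5625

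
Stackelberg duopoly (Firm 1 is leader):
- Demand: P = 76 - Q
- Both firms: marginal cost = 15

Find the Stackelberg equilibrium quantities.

q₁* (leader) = 30.5, q₂* (follower) = 15.25

Work:
Follower's reaction: q₂ = (a - c - q₁)/2
Leader substitutes: π₁ = q₁·(a - q₁ - (a-c-q₁)/2 - c)
FOC: q₁* = (76 - 15)/2 = 30.50
Then: q₂* = (76 - 15 - 30.5)/2 = 15.25
Leader has first-mover advantage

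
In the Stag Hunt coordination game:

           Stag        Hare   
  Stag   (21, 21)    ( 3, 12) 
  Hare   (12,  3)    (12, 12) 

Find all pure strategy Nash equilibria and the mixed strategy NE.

Pure NE: (Stag, Stag) and (Hare, Hare); Mixed NE: p = 0.5, q = 0.5

Work:
Check pure NE:
(Stag, Stag): (21, 21) - no unilateral deviation beneficial
(Hare, Hare): (12, 12) - no unilateral deviation beneficial
Mixed NE: P1 plays Stag with p = 0.5, P2 plays Stag with q = 0.5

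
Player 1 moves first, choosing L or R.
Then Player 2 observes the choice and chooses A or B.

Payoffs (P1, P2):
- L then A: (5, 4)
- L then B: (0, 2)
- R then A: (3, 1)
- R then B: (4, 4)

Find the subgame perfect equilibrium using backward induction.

P1 plays L, P2 plays A after L and B after R; Payoff (5, 4)

Work:
Backward induction:
After L: P2 chooses A → P1 gets 5
After R: P2 chooses B → P1 gets 4
P1 chooses L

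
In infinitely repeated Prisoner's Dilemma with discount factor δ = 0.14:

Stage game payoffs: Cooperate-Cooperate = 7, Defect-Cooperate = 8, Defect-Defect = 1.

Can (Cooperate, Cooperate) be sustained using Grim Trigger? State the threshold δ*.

δ* = 0.1429; since δ = 0.14 < 0.1429, cooperation cannot be sustained

Work:
For Grim Trigger:
Cooperate forever: 7/(1-δ)
Defect then punished: 8 + 1·δ/(1-δ)
Need: 7/(1-δ) ≥ 8 + 1·δ/(1-δ)
Solving: δ ≥ (T-R)/(T-P) = (8-7)/(8-1) = 0.1429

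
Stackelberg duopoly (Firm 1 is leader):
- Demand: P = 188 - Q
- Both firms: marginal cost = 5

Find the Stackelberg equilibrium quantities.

q₁* (leader) = 91.5, q₂* (follower) = 45.75

Work:
Follower's reaction: q₂ = (a - c - q₁)/2
Leader substitutes: π₁ = q₁·(a - q₁ - (a-c-q₁)/2 - c)
FOC: q₁* = (188 - 5)/2 = 91.50
Then: q₂* = (188 - 5 - 91.5)/2 = 45.75
Leader has first-mover advantage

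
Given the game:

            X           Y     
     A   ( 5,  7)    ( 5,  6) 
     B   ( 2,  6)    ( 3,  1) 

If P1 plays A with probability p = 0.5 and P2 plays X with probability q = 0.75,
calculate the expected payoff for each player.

E[P1] = 3.625, E[P2] = 5.75

Work:
E[P1] = p·q·π₁(A,X) + p·(1-q)·π₁(A,Y) + (1-p)·q·π₁(B,X) + (1-p)·(1-q)·π₁(B,Y)
= 0.5·0.75·5 + 0.5·0.25·5 + 0.5·0.75·2 + 0.5·0.25·3
= 3.625

E[P2] = 5.75 (similar calculation)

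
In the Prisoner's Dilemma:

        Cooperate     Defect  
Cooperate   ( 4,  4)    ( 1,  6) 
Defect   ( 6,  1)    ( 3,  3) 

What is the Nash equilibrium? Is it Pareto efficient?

(Defect, Defect) is NE; not Pareto efficient

Work:
Defect dominates Cooperate for both players:
If P2 cooperates: Defect (6) > Cooperate (4)
If P2 defects: Defect (3) > Cooperate (1)
NE: (Defect, Defect) with payoff (3, 3)
But (Cooperate, Cooperate) = (4, 4) Pareto dominates (3, 3)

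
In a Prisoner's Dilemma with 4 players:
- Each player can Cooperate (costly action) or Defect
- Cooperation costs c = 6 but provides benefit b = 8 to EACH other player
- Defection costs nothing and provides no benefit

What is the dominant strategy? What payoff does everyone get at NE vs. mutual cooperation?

Dominant: Defect; NE payoff = 0; Coop payoff = 18

Work:
Defect dominates (saves cost c = 6, benefit to others is external)
NE: All defect → everyone gets 0
If all cooperate: each receives (3)×8 - 6 = 18
Social dilemma: 18 > 0 but NE gives 0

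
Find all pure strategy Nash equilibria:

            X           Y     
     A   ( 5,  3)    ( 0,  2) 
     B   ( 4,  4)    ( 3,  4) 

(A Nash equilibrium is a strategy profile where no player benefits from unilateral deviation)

Nash equilibrium: (A, X), (B, Y)

Work:
Best responses:
  P1 vs X: payoffs [5, 4] → best response A (payoff 5)
  P1 vs Y: payoffs [0, 3] → best response B (payoff 3)
  P2 vs A: payoffs [3, 2] → best response X (payoff 3)
  P2 vs B: payoffs [4, 4] → best response X/Y (payoff 4)
Mutual best responses: (A,X), (B,Y) → Nash equilibria.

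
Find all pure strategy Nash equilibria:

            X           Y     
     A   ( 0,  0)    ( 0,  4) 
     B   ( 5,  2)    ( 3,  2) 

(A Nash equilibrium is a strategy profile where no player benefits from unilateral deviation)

Nash equilibrium: (B, X), (B, Y)

Work:
Best responses:
  P1 vs X: payoffs [0, 5] → best response B (payoff 5)
  P1 vs Y: payoffs [0, 3] → best response B (payoff 3)
  P2 vs A: payoffs [0, 4] → best response Y (payoff 4)
  P2 vs B: payoffs [2, 2] → best response X/Y (payoff 2)
Mutual best responses: (B,X), (B,Y) → Nash equilibria.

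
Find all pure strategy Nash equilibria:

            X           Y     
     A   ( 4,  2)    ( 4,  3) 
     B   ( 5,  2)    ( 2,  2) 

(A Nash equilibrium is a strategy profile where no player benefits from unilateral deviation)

Nash equilibrium: (A, Y), (B, X)

Work:
Best responses:
  P1 vs X: payoffs [4, 5] → best response B (payoff 5)
  P1 vs Y: payoffs [4, 2] → best response A (payoff 4)
  P2 vs A: payoffs [2, 3] → best response Y (payoff 3)
  P2 vs B: payoffs [2, 2] → best response X/Y (payoff 2)
Mutual best responses: (A,Y), (B,X) → Nash equilibria.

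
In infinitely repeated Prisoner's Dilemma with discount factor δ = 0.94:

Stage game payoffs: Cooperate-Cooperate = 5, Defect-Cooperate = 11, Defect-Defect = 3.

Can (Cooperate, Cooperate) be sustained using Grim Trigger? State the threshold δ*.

δ* = 0.75; since δ = 0.94 ≥ 0.75, cooperation can be sustained

Work:
For Grim Trigger:
Cooperate forever: 5/(1-δ)
Defect then punished: 11 + 3·δ/(1-δ)
Need: 5/(1-δ) ≥ 11 + 3·δ/(1-δ)
Solving: δ ≥ (T-R)/(T-P) = (11-5)/(11-3) = 0.75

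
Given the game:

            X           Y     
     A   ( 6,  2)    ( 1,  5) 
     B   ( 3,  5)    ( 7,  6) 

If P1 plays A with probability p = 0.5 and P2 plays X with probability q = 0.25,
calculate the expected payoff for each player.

E[P1] = 4.125, E[P2] = 5.0

Work:
E[P1] = p·q·π₁(A,X) + p·(1-q)·π₁(A,Y) + (1-p)·q·π₁(B,X) + (1-p)·(1-q)·π₁(B,Y)
= 0.5·0.25·6 + 0.5·0.75·1 + 0.5·0.25·3 + 0.5·0.75·7
= 4.125

E[P2] = 5.0 (similar calculation)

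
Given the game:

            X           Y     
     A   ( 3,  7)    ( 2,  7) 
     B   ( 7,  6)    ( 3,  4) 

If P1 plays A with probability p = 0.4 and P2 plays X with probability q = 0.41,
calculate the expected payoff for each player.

E[P1] = 3.748, E[P2] = 5.692

Work:
E[P1] = p·q·π₁(A,X) + p·(1-q)·π₁(A,Y) + (1-p)·q·π₁(B,X) + (1-p)·(1-q)·π₁(B,Y)
= 0.4·0.41·3 + 0.4·0.59·2 + 0.6·0.41·7 + 0.6·0.59·3
= 3.748

E[P2] = 5.692 (similar calculation)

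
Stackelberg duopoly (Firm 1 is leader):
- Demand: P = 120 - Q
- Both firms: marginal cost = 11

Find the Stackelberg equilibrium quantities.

q₁* (leader) = 54.5, q₂* (follower) = 27.25

Work:
Follower's reaction: q₂ = (a - c - q₁)/2
Leader substitutes: π₁ = q₁·(a - q₁ - (a-c-q₁)/2 - c)
FOC: q₁* = (120 - 11)/2 = 54.50
Then: q₂* = (120 - 11 - 54.5)/2 = 27.25
Leader has first-mover advantage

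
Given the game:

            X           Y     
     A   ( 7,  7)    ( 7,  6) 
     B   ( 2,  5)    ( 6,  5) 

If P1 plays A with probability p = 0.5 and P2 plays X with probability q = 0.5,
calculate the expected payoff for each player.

E[P1] = 5.5, E[P2] = 5.75

Work:
E[P1] = p·q·π₁(A,X) + p·(1-q)·π₁(A,Y) + (1-p)·q·π₁(B,X) + (1-p)·(1-q)·π₁(B,Y)
= 0.5·0.5·7 + 0.5·0.5·7 + 0.5·0.5·2 + 0.5·0.5·6
= 5.5

E[P2] = 5.75 (similar calculation)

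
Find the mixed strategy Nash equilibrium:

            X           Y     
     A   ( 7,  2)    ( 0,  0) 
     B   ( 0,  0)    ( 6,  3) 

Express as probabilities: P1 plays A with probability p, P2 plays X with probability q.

p = 0.6, q = 0.4615

Work:
Find probabilities that make opponent indifferent:
P2 chooses q to make P1 indifferent between A and B
P1 chooses p to make P2 indifferent between X and Y
Mixed NE: P1 plays (A: 0.6, B: 0.4), P2 plays (X: 0.4615, Y: 0.5385)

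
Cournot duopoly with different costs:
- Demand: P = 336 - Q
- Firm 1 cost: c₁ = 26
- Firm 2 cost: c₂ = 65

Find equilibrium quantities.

q₁* = 116.33, q₂* = 77.33

Work:
Reaction: q₁ = (336 - 26 - q₂)/2
Reaction: q₂ = (336 - 65 - q₁)/2
Solve simultaneously:
q₁* = (336 - 2×26 + 65)/3 = 116.33
q₂* = (336 - 2×65 + 26)/3 = 77.33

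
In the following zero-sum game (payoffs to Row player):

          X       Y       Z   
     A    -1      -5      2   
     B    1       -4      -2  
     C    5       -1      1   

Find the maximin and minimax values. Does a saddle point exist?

Maximin = -1, Minimax = -1, Saddle: True

Work:
Row minimums: [-5, -4, -1] → maximin = -1
Column maximums: [5, -1, 2] → minimax = -1
Saddle point exists! Game value = -1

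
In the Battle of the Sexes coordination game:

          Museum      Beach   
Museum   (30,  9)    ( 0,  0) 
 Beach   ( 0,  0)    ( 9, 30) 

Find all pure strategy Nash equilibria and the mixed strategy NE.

Pure NE: (Museum, Museum) and (Beach, Beach); Mixed NE: p = 0.7692, q = 0.2308

Work:
Check pure NE:
(Museum, Museum): (30, 9) - no unilateral deviation beneficial
(Beach, Beach): (9, 30) - no unilateral deviation beneficial
Mixed NE: P1 plays Museum with p = 0.7692, P2 plays Museum with q = 0.2308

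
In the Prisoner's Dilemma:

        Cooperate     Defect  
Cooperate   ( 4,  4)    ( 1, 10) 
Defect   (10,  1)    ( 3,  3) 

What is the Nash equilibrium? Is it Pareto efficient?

(Defect, Defect) is NE; not Pareto efficient

Work:
Defect dominates Cooperate for both players:
If P2 cooperates: Defect (10) > Cooperate (4)
If P2 defects: Defect (3) > Cooperate (1)
NE: (Defect, Defect) with payoff (3, 3)
But (Cooperate, Cooperate) = (4, 4) Pareto dominates (3, 3)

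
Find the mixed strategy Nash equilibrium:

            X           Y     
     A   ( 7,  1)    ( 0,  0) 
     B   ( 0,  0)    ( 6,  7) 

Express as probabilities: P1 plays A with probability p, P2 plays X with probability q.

p = 0.875, q = 0.4615

Work:
Find probabilities that make opponent indifferent:
P2 chooses q to make P1 indifferent between A and B
P1 chooses p to make P2 indifferent between X and Y
Mixed NE: P1 plays (A: 0.875, B: 0.125), P2 plays (X: 0.4615, Y: 0.5385)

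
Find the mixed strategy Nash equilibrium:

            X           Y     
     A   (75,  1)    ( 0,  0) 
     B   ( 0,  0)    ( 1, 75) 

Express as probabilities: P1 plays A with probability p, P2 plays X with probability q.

p = 0.9868, q = 0.0132

Work:
Find probabilities that make opponent indifferent:
P2 chooses q to make P1 indifferent between A and B
P1 chooses p to make P2 indifferent between X and Y
Mixed NE: P1 plays (A: 0.9868, B: 0.0132), P2 plays (X: 0.0132, Y: 0.9868)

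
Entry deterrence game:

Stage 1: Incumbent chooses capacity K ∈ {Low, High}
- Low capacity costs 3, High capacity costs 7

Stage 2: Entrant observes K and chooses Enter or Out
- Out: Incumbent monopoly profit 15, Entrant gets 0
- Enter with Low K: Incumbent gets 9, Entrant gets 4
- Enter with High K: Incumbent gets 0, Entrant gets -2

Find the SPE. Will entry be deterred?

SPE: (High, Enter|Low, Out|High); Entry deterred. Incumbent net profit = 8

Work:
After Low K: Entrant enters (4 > 0)
After High K: Entrant stays out (-2 < 0)
Incumbent: Low → 9−3=6, High → 15−7=8
Incumbent chooses High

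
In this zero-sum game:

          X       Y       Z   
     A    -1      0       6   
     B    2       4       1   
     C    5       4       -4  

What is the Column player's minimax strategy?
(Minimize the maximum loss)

Column should play Y, value = 4

Work:
Column player minimizes Row's maximum payoff:
Column X: max payoff to Row = 5
Column Y: max payoff to Row = 4
Column Z: max payoff to Row = 6
Minimum is 4, achieved by column Y.
Minimax strategy: Y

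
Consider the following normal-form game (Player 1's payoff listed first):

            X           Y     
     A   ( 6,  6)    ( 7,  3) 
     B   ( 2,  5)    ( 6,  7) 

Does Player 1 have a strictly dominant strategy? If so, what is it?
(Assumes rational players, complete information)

Yes, Player 1's strictly dominant strategy is A

Work:
A strategy strictly dominates another if it gives a strictly higher payoff against every opponent action. Compare each pair of P1's strategies column-by-column:
  A vs B: [6 vs 2, 7 vs 6] → A strictly dominates B
  B vs A: [2 vs 6, 6 vs 7] → B does not strictly dominate A (column X: 2 ≤ 6)
A strictly dominates every other strategy → strictly dominant.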